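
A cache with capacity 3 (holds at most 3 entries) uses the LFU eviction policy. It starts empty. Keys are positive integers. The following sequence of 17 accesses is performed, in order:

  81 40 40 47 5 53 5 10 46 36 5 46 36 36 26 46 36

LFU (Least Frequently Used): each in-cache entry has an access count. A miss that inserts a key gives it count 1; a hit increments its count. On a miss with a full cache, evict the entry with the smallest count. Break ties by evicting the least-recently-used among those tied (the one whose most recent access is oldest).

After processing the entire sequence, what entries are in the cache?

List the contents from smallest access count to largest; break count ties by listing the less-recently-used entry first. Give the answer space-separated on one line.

LFU simulation (capacity=3):
  1. access 81: MISS. Cache: [81(c=1)]
  2. access 40: MISS. Cache: [81(c=1) 40(c=1)]
  3. access 40: HIT, count now 2. Cache: [81(c=1) 40(c=2)]
  4. access 47: MISS. Cache: [81(c=1) 47(c=1) 40(c=2)]
  5. access 5: MISS, evict 81(c=1). Cache: [47(c=1) 5(c=1) 40(c=2)]
  6. access 53: MISS, evict 47(c=1). Cache: [5(c=1) 53(c=1) 40(c=2)]
  7. access 5: HIT, count now 2. Cache: [53(c=1) 40(c=2) 5(c=2)]
  8. access 10: MISS, evict 53(c=1). Cache: [10(c=1) 40(c=2) 5(c=2)]
  9. access 46: MISS, evict 10(c=1). Cache: [46(c=1) 40(c=2) 5(c=2)]
  10. access 36: MISS, evict 46(c=1). Cache: [36(c=1) 40(c=2) 5(c=2)]
  11. access 5: HIT, count now 3. Cache: [36(c=1) 40(c=2) 5(c=3)]
  12. access 46: MISS, evict 36(c=1). Cache: [46(c=1) 40(c=2) 5(c=3)]
  13. access 36: MISS, evict 46(c=1). Cache: [36(c=1) 40(c=2) 5(c=3)]
  14. access 36: HIT, count now 2. Cache: [40(c=2) 36(c=2) 5(c=3)]
  15. access 26: MISS, evict 40(c=2). Cache: [26(c=1) 36(c=2) 5(c=3)]
  16. access 46: MISS, evict 26(c=1). Cache: [46(c=1) 36(c=2) 5(c=3)]
  17. access 36: HIT, count now 3. Cache: [46(c=1) 5(c=3) 36(c=3)]
Total: 5 hits, 12 misses, 9 evictions

Answer: 46 5 36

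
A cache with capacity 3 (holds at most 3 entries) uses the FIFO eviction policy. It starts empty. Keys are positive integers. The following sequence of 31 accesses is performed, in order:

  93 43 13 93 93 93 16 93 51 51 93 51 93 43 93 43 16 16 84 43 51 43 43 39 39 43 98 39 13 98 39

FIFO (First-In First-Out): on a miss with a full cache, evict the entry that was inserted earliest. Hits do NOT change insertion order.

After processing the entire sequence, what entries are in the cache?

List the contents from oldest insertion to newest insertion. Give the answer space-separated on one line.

FIFO simulation (capacity=3):
  1. access 93: MISS. Cache (old->new): [93]
  2. access 43: MISS. Cache (old->new): [93 43]
  3. access 13: MISS. Cache (old->new): [93 43 13]
  4. access 93: HIT. Cache (old->new): [93 43 13]
  5. access 93: HIT. Cache (old->new): [93 43 13]
  6. access 93: HIT. Cache (old->new): [93 43 13]
  7. access 16: MISS, evict 93. Cache (old->new): [43 13 16]
  8. access 93: MISS, evict 43. Cache (old->new): [13 16 93]
  9. access 51: MISS, evict 13. Cache (old->new): [16 93 51]
  10. access 51: HIT. Cache (old->new): [16 93 51]
  11. access 93: HIT. Cache (old->new): [16 93 51]
  12. access 51: HIT. Cache (old->new): [16 93 51]
  13. access 93: HIT. Cache (old->new): [16 93 51]
  14. access 43: MISS, evict 16. Cache (old->new): [93 51 43]
  15. access 93: HIT. Cache (old->new): [93 51 43]
  16. access 43: HIT. Cache (old->new): [93 51 43]
  17. access 16: MISS, evict 93. Cache (old->new): [51 43 16]
  18. access 16: HIT. Cache (old->new): [51 43 16]
  19. access 84: MISS, evict 51. Cache (old->new): [43 16 84]
  20. access 43: HIT. Cache (old->new): [43 16 84]
  21. access 51: MISS, evict 43. Cache (old->new): [16 84 51]
  22. access 43: MISS, evict 16. Cache (old->new): [84 51 43]
  23. access 43: HIT. Cache (old->new): [84 51 43]
  24. access 39: MISS, evict 84. Cache (old->new): [51 43 39]
  25. access 39: HIT. Cache (old->new): [51 43 39]
  26. access 43: HIT. Cache (old->new): [51 43 39]
  27. access 98: MISS, evict 51. Cache (old->new): [43 39 98]
  28. access 39: HIT. Cache (old->new): [43 39 98]
  29. access 13: MISS, evict 43. Cache (old->new): [39 98 13]
  30. access 98: HIT. Cache (old->new): [39 98 13]
  31. access 39: HIT. Cache (old->new): [39 98 13]
Total: 17 hits, 14 misses, 11 evictions

Answer: 39 98 13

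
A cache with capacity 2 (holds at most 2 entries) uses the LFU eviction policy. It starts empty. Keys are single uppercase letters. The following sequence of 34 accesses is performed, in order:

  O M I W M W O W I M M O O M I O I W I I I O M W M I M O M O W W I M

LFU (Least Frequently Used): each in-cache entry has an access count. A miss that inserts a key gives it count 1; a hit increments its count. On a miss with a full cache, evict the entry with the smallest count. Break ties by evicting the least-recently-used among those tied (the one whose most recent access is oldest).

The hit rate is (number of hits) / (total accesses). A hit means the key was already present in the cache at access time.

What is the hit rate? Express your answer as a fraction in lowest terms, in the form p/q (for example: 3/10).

Answer: 6/17

Derivation:
LFU simulation (capacity=2):
  1. access O: MISS. Cache: [O(c=1)]
  2. access M: MISS. Cache: [O(c=1) M(c=1)]
  3. access I: MISS, evict O(c=1). Cache: [M(c=1) I(c=1)]
  4. access W: MISS, evict M(c=1). Cache: [I(c=1) W(c=1)]
  5. access M: MISS, evict I(c=1). Cache: [W(c=1) M(c=1)]
  6. access W: HIT, count now 2. Cache: [M(c=1) W(c=2)]
  7. access O: MISS, evict M(c=1). Cache: [O(c=1) W(c=2)]
  8. access W: HIT, count now 3. Cache: [O(c=1) W(c=3)]
  9. access I: MISS, evict O(c=1). Cache: [I(c=1) W(c=3)]
  10. access M: MISS, evict I(c=1). Cache: [M(c=1) W(c=3)]
  11. access M: HIT, count now 2. Cache: [M(c=2) W(c=3)]
  12. access O: MISS, evict M(c=2). Cache: [O(c=1) W(c=3)]
  13. access O: HIT, count now 2. Cache: [O(c=2) W(c=3)]
  14. access M: MISS, evict O(c=2). Cache: [M(c=1) W(c=3)]
  15. access I: MISS, evict M(c=1). Cache: [I(c=1) W(c=3)]
  16. access O: MISS, evict I(c=1). Cache: [O(c=1) W(c=3)]
  17. access I: MISS, evict O(c=1). Cache: [I(c=1) W(c=3)]
  18. access W: HIT, count now 4. Cache: [I(c=1) W(c=4)]
  19. access I: HIT, count now 2. Cache: [I(c=2) W(c=4)]
  20. access I: HIT, count now 3. Cache: [I(c=3) W(c=4)]
  21. access I: HIT, count now 4. Cache: [W(c=4) I(c=4)]
  22. access O: MISS, evict W(c=4). Cache: [O(c=1) I(c=4)]
  23. access M: MISS, evict O(c=1). Cache: [M(c=1) I(c=4)]
  24. access W: MISS, evict M(c=1). Cache: [W(c=1) I(c=4)]
  25. access M: MISS, evict W(c=1). Cache: [M(c=1) I(c=4)]
  26. access I: HIT, count now 5. Cache: [M(c=1) I(c=5)]
  27. access M: HIT, count now 2. Cache: [M(c=2) I(c=5)]
  28. access O: MISS, evict M(c=2). Cache: [O(c=1) I(c=5)]
  29. access M: MISS, evict O(c=1). Cache: [M(c=1) I(c=5)]
  30. access O: MISS, evict M(c=1). Cache: [O(c=1) I(c=5)]
  31. access W: MISS, evict O(c=1). Cache: [W(c=1) I(c=5)]
  32. access W: HIT, count now 2. Cache: [W(c=2) I(c=5)]
  33. access I: HIT, count now 6. Cache: [W(c=2) I(c=6)]
  34. access M: MISS, evict W(c=2). Cache: [M(c=1) I(c=6)]
Total: 12 hits, 22 misses, 20 evictions

Hit rate = 12/34 = 6/17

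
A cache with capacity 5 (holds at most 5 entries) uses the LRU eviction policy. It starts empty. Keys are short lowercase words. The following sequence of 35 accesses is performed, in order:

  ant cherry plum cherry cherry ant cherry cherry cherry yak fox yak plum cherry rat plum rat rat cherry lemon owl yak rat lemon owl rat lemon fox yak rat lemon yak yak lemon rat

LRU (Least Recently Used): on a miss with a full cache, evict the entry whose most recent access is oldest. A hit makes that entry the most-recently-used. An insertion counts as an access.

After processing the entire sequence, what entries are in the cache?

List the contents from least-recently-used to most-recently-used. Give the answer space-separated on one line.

LRU simulation (capacity=5):
  1. access ant: MISS. Cache (LRU->MRU): [ant]
  2. access cherry: MISS. Cache (LRU->MRU): [ant cherry]
  3. access plum: MISS. Cache (LRU->MRU): [ant cherry plum]
  4. access cherry: HIT. Cache (LRU->MRU): [ant plum cherry]
  5. access cherry: HIT. Cache (LRU->MRU): [ant plum cherry]
  6. access ant: HIT. Cache (LRU->MRU): [plum cherry ant]
  7. access cherry: HIT. Cache (LRU->MRU): [plum ant cherry]
  8. access cherry: HIT. Cache (LRU->MRU): [plum ant cherry]
  9. access cherry: HIT. Cache (LRU->MRU): [plum ant cherry]
  10. access yak: MISS. Cache (LRU->MRU): [plum ant cherry yak]
  11. access fox: MISS. Cache (LRU->MRU): [plum ant cherry yak fox]
  12. access yak: HIT. Cache (LRU->MRU): [plum ant cherry fox yak]
  13. access plum: HIT. Cache (LRU->MRU): [ant cherry fox yak plum]
  14. access cherry: HIT. Cache (LRU->MRU): [ant fox yak plum cherry]
  15. access rat: MISS, evict ant. Cache (LRU->MRU): [fox yak plum cherry rat]
  16. access plum: HIT. Cache (LRU->MRU): [fox yak cherry rat plum]
  17. access rat: HIT. Cache (LRU->MRU): [fox yak cherry plum rat]
  18. access rat: HIT. Cache (LRU->MRU): [fox yak cherry plum rat]
  19. access cherry: HIT. Cache (LRU->MRU): [fox yak plum rat cherry]
  20. access lemon: MISS, evict fox. Cache (LRU->MRU): [yak plum rat cherry lemon]
  21. access owl: MISS, evict yak. Cache (LRU->MRU): [plum rat cherry lemon owl]
  22. access yak: MISS, evict plum. Cache (LRU->MRU): [rat cherry lemon owl yak]
  23. access rat: HIT. Cache (LRU->MRU): [cherry lemon owl yak rat]
  24. access lemon: HIT. Cache (LRU->MRU): [cherry owl yak rat lemon]
  25. access owl: HIT. Cache (LRU->MRU): [cherry yak rat lemon owl]
  26. access rat: HIT. Cache (LRU->MRU): [cherry yak lemon owl rat]
  27. access lemon: HIT. Cache (LRU->MRU): [cherry yak owl rat lemon]
  28. access fox: MISS, evict cherry. Cache (LRU->MRU): [yak owl rat lemon fox]
  29. access yak: HIT. Cache (LRU->MRU): [owl rat lemon fox yak]
  30. access rat: HIT. Cache (LRU->MRU): [owl lemon fox yak rat]
  31. access lemon: HIT. Cache (LRU->MRU): [owl fox yak rat lemon]
  32. access yak: HIT. Cache (LRU->MRU): [owl fox rat lemon yak]
  33. access yak: HIT. Cache (LRU->MRU): [owl fox rat lemon yak]
  34. access lemon: HIT. Cache (LRU->MRU): [owl fox rat yak lemon]
  35. access rat: HIT. Cache (LRU->MRU): [owl fox yak lemon rat]
Total: 25 hits, 10 misses, 5 evictions

Answer: owl fox yak lemon rat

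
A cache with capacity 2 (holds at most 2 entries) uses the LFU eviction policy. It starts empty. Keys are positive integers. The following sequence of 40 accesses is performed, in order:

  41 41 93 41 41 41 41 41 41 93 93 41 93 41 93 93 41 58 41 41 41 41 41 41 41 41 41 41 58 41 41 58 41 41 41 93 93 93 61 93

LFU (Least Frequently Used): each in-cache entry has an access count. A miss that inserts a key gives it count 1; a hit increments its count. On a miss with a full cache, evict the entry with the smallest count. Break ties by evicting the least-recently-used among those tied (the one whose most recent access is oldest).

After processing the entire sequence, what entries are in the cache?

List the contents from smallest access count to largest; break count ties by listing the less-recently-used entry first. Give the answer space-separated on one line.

Answer: 93 41

Derivation:
LFU simulation (capacity=2):
  1. access 41: MISS. Cache: [41(c=1)]
  2. access 41: HIT, count now 2. Cache: [41(c=2)]
  3. access 93: MISS. Cache: [93(c=1) 41(c=2)]
  4. access 41: HIT, count now 3. Cache: [93(c=1) 41(c=3)]
  5. access 41: HIT, count now 4. Cache: [93(c=1) 41(c=4)]
  6. access 41: HIT, count now 5. Cache: [93(c=1) 41(c=5)]
  7. access 41: HIT, count now 6. Cache: [93(c=1) 41(c=6)]
  8. access 41: HIT, count now 7. Cache: [93(c=1) 41(c=7)]
  9. access 41: HIT, count now 8. Cache: [93(c=1) 41(c=8)]
  10. access 93: HIT, count now 2. Cache: [93(c=2) 41(c=8)]
  11. access 93: HIT, count now 3. Cache: [93(c=3) 41(c=8)]
  12. access 41: HIT, count now 9. Cache: [93(c=3) 41(c=9)]
  13. access 93: HIT, count now 4. Cache: [93(c=4) 41(c=9)]
  14. access 41: HIT, count now 10. Cache: [93(c=4) 41(c=10)]
  15. access 93: HIT, count now 5. Cache: [93(c=5) 41(c=10)]
  16. access 93: HIT, count now 6. Cache: [93(c=6) 41(c=10)]
  17. access 41: HIT, count now 11. Cache: [93(c=6) 41(c=11)]
  18. access 58: MISS, evict 93(c=6). Cache: [58(c=1) 41(c=11)]
  19. access 41: HIT, count now 12. Cache: [58(c=1) 41(c=12)]
  20. access 41: HIT, count now 13. Cache: [58(c=1) 41(c=13)]
  21. access 41: HIT, count now 14. Cache: [58(c=1) 41(c=14)]
  22. access 41: HIT, count now 15. Cache: [58(c=1) 41(c=15)]
  23. access 41: HIT, count now 16. Cache: [58(c=1) 41(c=16)]
  24. access 41: HIT, count now 17. Cache: [58(c=1) 41(c=17)]
  25. access 41: HIT, count now 18. Cache: [58(c=1) 41(c=18)]
  26. access 41: HIT, count now 19. Cache: [58(c=1) 41(c=19)]
  27. access 41: HIT, count now 20. Cache: [58(c=1) 41(c=20)]
  28. access 41: HIT, count now 21. Cache: [58(c=1) 41(c=21)]
  29. access 58: HIT, count now 2. Cache: [58(c=2) 41(c=21)]
  30. access 41: HIT, count now 22. Cache: [58(c=2) 41(c=22)]
  31. access 41: HIT, count now 23. Cache: [58(c=2) 41(c=23)]
  32. access 58: HIT, count now 3. Cache: [58(c=3) 41(c=23)]
  33. access 41: HIT, count now 24. Cache: [58(c=3) 41(c=24)]
  34. access 41: HIT, count now 25. Cache: [58(c=3) 41(c=25)]
  35. access 41: HIT, count now 26. Cache: [58(c=3) 41(c=26)]
  36. access 93: MISS, evict 58(c=3). Cache: [93(c=1) 41(c=26)]
  37. access 93: HIT, count now 2. Cache: [93(c=2) 41(c=26)]
  38. access 93: HIT, count now 3. Cache: [93(c=3) 41(c=26)]
  39. access 61: MISS, evict 93(c=3). Cache: [61(c=1) 41(c=26)]
  40. access 93: MISS, evict 61(c=1). Cache: [93(c=1) 41(c=26)]
Total: 34 hits, 6 misses, 4 evictions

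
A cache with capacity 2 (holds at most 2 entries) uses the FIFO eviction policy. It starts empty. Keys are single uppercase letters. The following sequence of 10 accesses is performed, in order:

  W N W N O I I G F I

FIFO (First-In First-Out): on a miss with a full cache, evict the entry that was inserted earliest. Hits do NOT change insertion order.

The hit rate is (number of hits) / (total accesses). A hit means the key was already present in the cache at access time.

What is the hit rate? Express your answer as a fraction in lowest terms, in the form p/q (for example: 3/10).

FIFO simulation (capacity=2):
  1. access W: MISS. Cache (old->new): [W]
  2. access N: MISS. Cache (old->new): [W N]
  3. access W: HIT. Cache (old->new): [W N]
  4. access N: HIT. Cache (old->new): [W N]
  5. access O: MISS, evict W. Cache (old->new): [N O]
  6. access I: MISS, evict N. Cache (old->new): [O I]
  7. access I: HIT. Cache (old->new): [O I]
  8. access G: MISS, evict O. Cache (old->new): [I G]
  9. access F: MISS, evict I. Cache (old->new): [G F]
  10. access I: MISS, evict G. Cache (old->new): [F I]
Total: 3 hits, 7 misses, 5 evictions

Hit rate = 3/10

Answer: 3/10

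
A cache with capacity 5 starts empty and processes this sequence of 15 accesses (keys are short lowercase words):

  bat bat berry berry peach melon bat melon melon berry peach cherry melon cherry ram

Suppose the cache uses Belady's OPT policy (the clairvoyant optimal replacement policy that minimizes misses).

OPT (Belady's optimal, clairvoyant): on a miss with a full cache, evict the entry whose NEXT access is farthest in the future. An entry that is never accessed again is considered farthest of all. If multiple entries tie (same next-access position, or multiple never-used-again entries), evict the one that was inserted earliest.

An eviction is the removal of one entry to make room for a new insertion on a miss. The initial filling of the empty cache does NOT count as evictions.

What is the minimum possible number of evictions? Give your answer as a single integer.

OPT (Belady) simulation (capacity=5):
  1. access bat: MISS. Cache: [bat]
  2. access bat: HIT. Next use of bat: step 7. Cache: [bat]
  3. access berry: MISS. Cache: [bat berry]
  4. access berry: HIT. Next use of berry: step 10. Cache: [bat berry]
  5. access peach: MISS. Cache: [bat berry peach]
  6. access melon: MISS. Cache: [bat berry peach melon]
  7. access bat: HIT. Next use of bat: never. Cache: [bat berry peach melon]
  8. access melon: HIT. Next use of melon: step 9. Cache: [bat berry peach melon]
  9. access melon: HIT. Next use of melon: step 13. Cache: [bat berry peach melon]
  10. access berry: HIT. Next use of berry: never. Cache: [bat berry peach melon]
  11. access peach: HIT. Next use of peach: never. Cache: [bat berry peach melon]
  12. access cherry: MISS. Cache: [bat berry peach melon cherry]
  13. access melon: HIT. Next use of melon: never. Cache: [bat berry peach melon cherry]
  14. access cherry: HIT. Next use of cherry: never. Cache: [bat berry peach melon cherry]
  15. access ram: MISS, evict bat (next use: never). Cache: [berry peach melon cherry ram]
Total: 9 hits, 6 misses, 1 evictions

Answer: 1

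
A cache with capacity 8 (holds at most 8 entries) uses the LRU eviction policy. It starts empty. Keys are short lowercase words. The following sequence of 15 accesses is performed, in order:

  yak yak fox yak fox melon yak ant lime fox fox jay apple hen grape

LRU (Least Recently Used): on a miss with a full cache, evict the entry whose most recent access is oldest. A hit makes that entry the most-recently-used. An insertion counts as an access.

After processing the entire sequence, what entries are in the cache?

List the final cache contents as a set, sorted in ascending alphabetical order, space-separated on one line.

LRU simulation (capacity=8):
  1. access yak: MISS. Cache (LRU->MRU): [yak]
  2. access yak: HIT. Cache (LRU->MRU): [yak]
  3. access fox: MISS. Cache (LRU->MRU): [yak fox]
  4. access yak: HIT. Cache (LRU->MRU): [fox yak]
  5. access fox: HIT. Cache (LRU->MRU): [yak fox]
  6. access melon: MISS. Cache (LRU->MRU): [yak fox melon]
  7. access yak: HIT. Cache (LRU->MRU): [fox melon yak]
  8. access ant: MISS. Cache (LRU->MRU): [fox melon yak ant]
  9. access lime: MISS. Cache (LRU->MRU): [fox melon yak ant lime]
  10. access fox: HIT. Cache (LRU->MRU): [melon yak ant lime fox]
  11. access fox: HIT. Cache (LRU->MRU): [melon yak ant lime fox]
  12. access jay: MISS. Cache (LRU->MRU): [melon yak ant lime fox jay]
  13. access apple: MISS. Cache (LRU->MRU): [melon yak ant lime fox jay apple]
  14. access hen: MISS. Cache (LRU->MRU): [melon yak ant lime fox jay apple hen]
  15. access grape: MISS, evict melon. Cache (LRU->MRU): [yak ant lime fox jay apple hen grape]
Total: 6 hits, 9 misses, 1 evictions

Answer: ant apple fox grape hen jay lime yak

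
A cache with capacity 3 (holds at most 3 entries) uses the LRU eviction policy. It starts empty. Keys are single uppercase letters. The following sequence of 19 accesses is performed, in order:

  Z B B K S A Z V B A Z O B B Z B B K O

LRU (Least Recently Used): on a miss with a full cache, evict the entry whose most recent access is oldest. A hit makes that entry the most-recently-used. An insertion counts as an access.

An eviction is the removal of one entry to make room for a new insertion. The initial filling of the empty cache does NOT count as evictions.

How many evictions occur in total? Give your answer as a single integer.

LRU simulation (capacity=3):
  1. access Z: MISS. Cache (LRU->MRU): [Z]
  2. access B: MISS. Cache (LRU->MRU): [Z B]
  3. access B: HIT. Cache (LRU->MRU): [Z B]
  4. access K: MISS. Cache (LRU->MRU): [Z B K]
  5. access S: MISS, evict Z. Cache (LRU->MRU): [B K S]
  6. access A: MISS, evict B. Cache (LRU->MRU): [K S A]
  7. access Z: MISS, evict K. Cache (LRU->MRU): [S A Z]
  8. access V: MISS, evict S. Cache (LRU->MRU): [A Z V]
  9. access B: MISS, evict A. Cache (LRU->MRU): [Z V B]
  10. access A: MISS, evict Z. Cache (LRU->MRU): [V B A]
  11. access Z: MISS, evict V. Cache (LRU->MRU): [B A Z]
  12. access O: MISS, evict B. Cache (LRU->MRU): [A Z O]
  13. access B: MISS, evict A. Cache (LRU->MRU): [Z O B]
  14. access B: HIT. Cache (LRU->MRU): [Z O B]
  15. access Z: HIT. Cache (LRU->MRU): [O B Z]
  16. access B: HIT. Cache (LRU->MRU): [O Z B]
  17. access B: HIT. Cache (LRU->MRU): [O Z B]
  18. access K: MISS, evict O. Cache (LRU->MRU): [Z B K]
  19. access O: MISS, evict Z. Cache (LRU->MRU): [B K O]
Total: 5 hits, 14 misses, 11 evictions

Answer: 11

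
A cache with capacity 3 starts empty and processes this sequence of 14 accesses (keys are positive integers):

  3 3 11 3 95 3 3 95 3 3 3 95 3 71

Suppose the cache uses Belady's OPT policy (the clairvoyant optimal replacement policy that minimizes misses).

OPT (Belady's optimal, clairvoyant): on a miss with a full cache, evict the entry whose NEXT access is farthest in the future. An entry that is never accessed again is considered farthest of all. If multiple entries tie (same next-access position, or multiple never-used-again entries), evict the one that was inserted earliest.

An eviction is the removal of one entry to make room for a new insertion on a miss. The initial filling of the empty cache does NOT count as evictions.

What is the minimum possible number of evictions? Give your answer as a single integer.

Answer: 1

Derivation:
OPT (Belady) simulation (capacity=3):
  1. access 3: MISS. Cache: [3]
  2. access 3: HIT. Next use of 3: step 4. Cache: [3]
  3. access 11: MISS. Cache: [3 11]
  4. access 3: HIT. Next use of 3: step 6. Cache: [3 11]
  5. access 95: MISS. Cache: [3 11 95]
  6. access 3: HIT. Next use of 3: step 7. Cache: [3 11 95]
  7. access 3: HIT. Next use of 3: step 9. Cache: [3 11 95]
  8. access 95: HIT. Next use of 95: step 12. Cache: [3 11 95]
  9. access 3: HIT. Next use of 3: step 10. Cache: [3 11 95]
  10. access 3: HIT. Next use of 3: step 11. Cache: [3 11 95]
  11. access 3: HIT. Next use of 3: step 13. Cache: [3 11 95]
  12. access 95: HIT. Next use of 95: never. Cache: [3 11 95]
  13. access 3: HIT. Next use of 3: never. Cache: [3 11 95]
  14. access 71: MISS, evict 3 (next use: never). Cache: [11 95 71]
Total: 10 hits, 4 misses, 1 evictions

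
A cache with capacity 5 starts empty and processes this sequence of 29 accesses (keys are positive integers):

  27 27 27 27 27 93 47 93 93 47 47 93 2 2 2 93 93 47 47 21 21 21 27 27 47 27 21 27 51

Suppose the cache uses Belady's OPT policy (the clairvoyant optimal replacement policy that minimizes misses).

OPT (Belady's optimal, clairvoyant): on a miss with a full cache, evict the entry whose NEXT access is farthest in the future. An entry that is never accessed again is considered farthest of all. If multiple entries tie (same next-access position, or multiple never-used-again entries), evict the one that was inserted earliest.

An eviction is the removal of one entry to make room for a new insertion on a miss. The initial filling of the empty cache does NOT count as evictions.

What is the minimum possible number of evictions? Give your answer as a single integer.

OPT (Belady) simulation (capacity=5):
  1. access 27: MISS. Cache: [27]
  2. access 27: HIT. Next use of 27: step 3. Cache: [27]
  3. access 27: HIT. Next use of 27: step 4. Cache: [27]
  4. access 27: HIT. Next use of 27: step 5. Cache: [27]
  5. access 27: HIT. Next use of 27: step 23. Cache: [27]
  6. access 93: MISS. Cache: [27 93]
  7. access 47: MISS. Cache: [27 93 47]
  8. access 93: HIT. Next use of 93: step 9. Cache: [27 93 47]
  9. access 93: HIT. Next use of 93: step 12. Cache: [27 93 47]
  10. access 47: HIT. Next use of 47: step 11. Cache: [27 93 47]
  11. access 47: HIT. Next use of 47: step 18. Cache: [27 93 47]
  12. access 93: HIT. Next use of 93: step 16. Cache: [27 93 47]
  13. access 2: MISS. Cache: [27 93 47 2]
  14. access 2: HIT. Next use of 2: step 15. Cache: [27 93 47 2]
  15. access 2: HIT. Next use of 2: never. Cache: [27 93 47 2]
  16. access 93: HIT. Next use of 93: step 17. Cache: [27 93 47 2]
  17. access 93: HIT. Next use of 93: never. Cache: [27 93 47 2]
  18. access 47: HIT. Next use of 47: step 19. Cache: [27 93 47 2]
  19. access 47: HIT. Next use of 47: step 25. Cache: [27 93 47 2]
  20. access 21: MISS. Cache: [27 93 47 2 21]
  21. access 21: HIT. Next use of 21: step 22. Cache: [27 93 47 2 21]
  22. access 21: HIT. Next use of 21: step 27. Cache: [27 93 47 2 21]
  23. access 27: HIT. Next use of 27: step 24. Cache: [27 93 47 2 21]
  24. access 27: HIT. Next use of 27: step 26. Cache: [27 93 47 2 21]
  25. access 47: HIT. Next use of 47: never. Cache: [27 93 47 2 21]
  26. access 27: HIT. Next use of 27: step 28. Cache: [27 93 47 2 21]
  27. access 21: HIT. Next use of 21: never. Cache: [27 93 47 2 21]
  28. access 27: HIT. Next use of 27: never. Cache: [27 93 47 2 21]
  29. access 51: MISS, evict 27 (next use: never). Cache: [93 47 2 21 51]
Total: 23 hits, 6 misses, 1 evictions

Answer: 1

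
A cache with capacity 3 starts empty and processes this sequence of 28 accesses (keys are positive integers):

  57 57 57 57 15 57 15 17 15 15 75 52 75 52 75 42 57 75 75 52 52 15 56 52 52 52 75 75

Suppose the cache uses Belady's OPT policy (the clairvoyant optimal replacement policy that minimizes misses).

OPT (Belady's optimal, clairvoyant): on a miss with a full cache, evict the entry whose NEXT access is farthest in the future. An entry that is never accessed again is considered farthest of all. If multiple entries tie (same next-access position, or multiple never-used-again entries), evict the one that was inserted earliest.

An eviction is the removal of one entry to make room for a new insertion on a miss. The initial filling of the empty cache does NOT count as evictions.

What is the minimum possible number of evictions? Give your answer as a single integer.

OPT (Belady) simulation (capacity=3):
  1. access 57: MISS. Cache: [57]
  2. access 57: HIT. Next use of 57: step 3. Cache: [57]
  3. access 57: HIT. Next use of 57: step 4. Cache: [57]
  4. access 57: HIT. Next use of 57: step 6. Cache: [57]
  5. access 15: MISS. Cache: [57 15]
  6. access 57: HIT. Next use of 57: step 17. Cache: [57 15]
  7. access 15: HIT. Next use of 15: step 9. Cache: [57 15]
  8. access 17: MISS. Cache: [57 15 17]
  9. access 15: HIT. Next use of 15: step 10. Cache: [57 15 17]
  10. access 15: HIT. Next use of 15: step 22. Cache: [57 15 17]
  11. access 75: MISS, evict 17 (next use: never). Cache: [57 15 75]
  12. access 52: MISS, evict 15 (next use: step 22). Cache: [57 75 52]
  13. access 75: HIT. Next use of 75: step 15. Cache: [57 75 52]
  14. access 52: HIT. Next use of 52: step 20. Cache: [57 75 52]
  15. access 75: HIT. Next use of 75: step 18. Cache: [57 75 52]
  16. access 42: MISS, evict 52 (next use: step 20). Cache: [57 75 42]
  17. access 57: HIT. Next use of 57: never. Cache: [57 75 42]
  18. access 75: HIT. Next use of 75: step 19. Cache: [57 75 42]
  19. access 75: HIT. Next use of 75: step 27. Cache: [57 75 42]
  20. access 52: MISS, evict 57 (next use: never). Cache: [75 42 52]
  21. access 52: HIT. Next use of 52: step 24. Cache: [75 42 52]
  22. access 15: MISS, evict 42 (next use: never). Cache: [75 52 15]
  23. access 56: MISS, evict 15 (next use: never). Cache: [75 52 56]
  24. access 52: HIT. Next use of 52: step 25. Cache: [75 52 56]
  25. access 52: HIT. Next use of 52: step 26. Cache: [75 52 56]
  26. access 52: HIT. Next use of 52: never. Cache: [75 52 56]
  27. access 75: HIT. Next use of 75: step 28. Cache: [75 52 56]
  28. access 75: HIT. Next use of 75: never. Cache: [75 52 56]
Total: 19 hits, 9 misses, 6 evictions

Answer: 6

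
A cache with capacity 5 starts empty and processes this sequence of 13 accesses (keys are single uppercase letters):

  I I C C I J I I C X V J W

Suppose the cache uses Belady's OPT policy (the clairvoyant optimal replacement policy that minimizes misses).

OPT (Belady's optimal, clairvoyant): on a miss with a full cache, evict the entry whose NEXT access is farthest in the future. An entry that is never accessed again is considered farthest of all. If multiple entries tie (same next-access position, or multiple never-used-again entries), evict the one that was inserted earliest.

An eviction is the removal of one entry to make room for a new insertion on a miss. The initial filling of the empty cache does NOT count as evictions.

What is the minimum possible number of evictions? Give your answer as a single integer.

Answer: 1

Derivation:
OPT (Belady) simulation (capacity=5):
  1. access I: MISS. Cache: [I]
  2. access I: HIT. Next use of I: step 5. Cache: [I]
  3. access C: MISS. Cache: [I C]
  4. access C: HIT. Next use of C: step 9. Cache: [I C]
  5. access I: HIT. Next use of I: step 7. Cache: [I C]
  6. access J: MISS. Cache: [I C J]
  7. access I: HIT. Next use of I: step 8. Cache: [I C J]
  8. access I: HIT. Next use of I: never. Cache: [I C J]
  9. access C: HIT. Next use of C: never. Cache: [I C J]
  10. access X: MISS. Cache: [I C J X]
  11. access V: MISS. Cache: [I C J X V]
  12. access J: HIT. Next use of J: never. Cache: [I C J X V]
  13. access W: MISS, evict I (next use: never). Cache: [C J X V W]
Total: 7 hits, 6 misses, 1 evictions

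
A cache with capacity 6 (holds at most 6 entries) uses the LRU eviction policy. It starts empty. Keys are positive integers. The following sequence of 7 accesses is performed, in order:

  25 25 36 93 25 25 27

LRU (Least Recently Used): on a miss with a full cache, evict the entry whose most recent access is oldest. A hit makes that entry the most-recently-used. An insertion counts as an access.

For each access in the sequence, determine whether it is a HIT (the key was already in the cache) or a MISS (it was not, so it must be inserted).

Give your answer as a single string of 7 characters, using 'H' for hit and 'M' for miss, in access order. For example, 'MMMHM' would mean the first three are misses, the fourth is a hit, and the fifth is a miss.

Answer: MHMMHHM

Derivation:
LRU simulation (capacity=6):
  1. access 25: MISS. Cache (LRU->MRU): [25]
  2. access 25: HIT. Cache (LRU->MRU): [25]
  3. access 36: MISS. Cache (LRU->MRU): [25 36]
  4. access 93: MISS. Cache (LRU->MRU): [25 36 93]
  5. access 25: HIT. Cache (LRU->MRU): [36 93 25]
  6. access 25: HIT. Cache (LRU->MRU): [36 93 25]
  7. access 27: MISS. Cache (LRU->MRU): [36 93 25 27]
Total: 3 hits, 4 misses, 0 evictions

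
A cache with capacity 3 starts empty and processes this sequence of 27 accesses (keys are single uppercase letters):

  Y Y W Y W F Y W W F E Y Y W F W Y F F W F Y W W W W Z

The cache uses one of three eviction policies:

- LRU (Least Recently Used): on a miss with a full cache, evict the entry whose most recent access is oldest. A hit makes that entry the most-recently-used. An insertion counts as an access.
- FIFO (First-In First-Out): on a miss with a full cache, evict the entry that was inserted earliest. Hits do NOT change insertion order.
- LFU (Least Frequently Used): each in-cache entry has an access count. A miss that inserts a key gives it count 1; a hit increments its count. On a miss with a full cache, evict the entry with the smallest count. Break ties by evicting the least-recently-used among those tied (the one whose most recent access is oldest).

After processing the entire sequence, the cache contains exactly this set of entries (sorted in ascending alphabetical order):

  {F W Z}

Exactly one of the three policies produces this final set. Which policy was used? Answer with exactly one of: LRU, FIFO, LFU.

Answer: FIFO

Derivation:
Simulating under each policy and comparing final sets:
  LRU: final set = {W Y Z} -> differs
  FIFO: final set = {F W Z} -> MATCHES target
  LFU: final set = {W Y Z} -> differs
Only FIFO produces the target set.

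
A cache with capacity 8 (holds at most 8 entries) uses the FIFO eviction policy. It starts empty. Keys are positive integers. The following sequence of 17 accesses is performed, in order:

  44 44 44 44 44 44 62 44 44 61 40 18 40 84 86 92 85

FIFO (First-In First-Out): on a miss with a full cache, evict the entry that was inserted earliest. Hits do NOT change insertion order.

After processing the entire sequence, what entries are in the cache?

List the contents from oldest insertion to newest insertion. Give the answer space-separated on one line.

FIFO simulation (capacity=8):
  1. access 44: MISS. Cache (old->new): [44]
  2. access 44: HIT. Cache (old->new): [44]
  3. access 44: HIT. Cache (old->new): [44]
  4. access 44: HIT. Cache (old->new): [44]
  5. access 44: HIT. Cache (old->new): [44]
  6. access 44: HIT. Cache (old->new): [44]
  7. access 62: MISS. Cache (old->new): [44 62]
  8. access 44: HIT. Cache (old->new): [44 62]
  9. access 44: HIT. Cache (old->new): [44 62]
  10. access 61: MISS. Cache (old->new): [44 62 61]
  11. access 40: MISS. Cache (old->new): [44 62 61 40]
  12. access 18: MISS. Cache (old->new): [44 62 61 40 18]
  13. access 40: HIT. Cache (old->new): [44 62 61 40 18]
  14. access 84: MISS. Cache (old->new): [44 62 61 40 18 84]
  15. access 86: MISS. Cache (old->new): [44 62 61 40 18 84 86]
  16. access 92: MISS. Cache (old->new): [44 62 61 40 18 84 86 92]
  17. access 85: MISS, evict 44. Cache (old->new): [62 61 40 18 84 86 92 85]
Total: 8 hits, 9 misses, 1 evictions

Answer: 62 61 40 18 84 86 92 85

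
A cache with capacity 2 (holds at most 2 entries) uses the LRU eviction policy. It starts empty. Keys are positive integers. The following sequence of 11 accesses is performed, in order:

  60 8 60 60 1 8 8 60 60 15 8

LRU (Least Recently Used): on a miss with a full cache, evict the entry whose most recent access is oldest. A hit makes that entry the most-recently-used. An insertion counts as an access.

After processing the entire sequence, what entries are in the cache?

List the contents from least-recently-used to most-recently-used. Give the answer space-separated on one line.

LRU simulation (capacity=2):
  1. access 60: MISS. Cache (LRU->MRU): [60]
  2. access 8: MISS. Cache (LRU->MRU): [60 8]
  3. access 60: HIT. Cache (LRU->MRU): [8 60]
  4. access 60: HIT. Cache (LRU->MRU): [8 60]
  5. access 1: MISS, evict 8. Cache (LRU->MRU): [60 1]
  6. access 8: MISS, evict 60. Cache (LRU->MRU): [1 8]
  7. access 8: HIT. Cache (LRU->MRU): [1 8]
  8. access 60: MISS, evict 1. Cache (LRU->MRU): [8 60]
  9. access 60: HIT. Cache (LRU->MRU): [8 60]
  10. access 15: MISS, evict 8. Cache (LRU->MRU): [60 15]
  11. access 8: MISS, evict 60. Cache (LRU->MRU): [15 8]
Total: 4 hits, 7 misses, 5 evictions

Answer: 15 8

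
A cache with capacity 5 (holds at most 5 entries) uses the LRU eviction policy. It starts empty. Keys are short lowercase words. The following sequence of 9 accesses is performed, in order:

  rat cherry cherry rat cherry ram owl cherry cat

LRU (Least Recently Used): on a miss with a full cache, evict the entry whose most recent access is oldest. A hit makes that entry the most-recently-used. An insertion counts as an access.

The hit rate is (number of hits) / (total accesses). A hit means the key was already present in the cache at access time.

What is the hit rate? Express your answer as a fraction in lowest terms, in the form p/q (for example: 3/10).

LRU simulation (capacity=5):
  1. access rat: MISS. Cache (LRU->MRU): [rat]
  2. access cherry: MISS. Cache (LRU->MRU): [rat cherry]
  3. access cherry: HIT. Cache (LRU->MRU): [rat cherry]
  4. access rat: HIT. Cache (LRU->MRU): [cherry rat]
  5. access cherry: HIT. Cache (LRU->MRU): [rat cherry]
  6. access ram: MISS. Cache (LRU->MRU): [rat cherry ram]
  7. access owl: MISS. Cache (LRU->MRU): [rat cherry ram owl]
  8. access cherry: HIT. Cache (LRU->MRU): [rat ram owl cherry]
  9. access cat: MISS. Cache (LRU->MRU): [rat ram owl cherry cat]
Total: 4 hits, 5 misses, 0 evictions

Hit rate = 4/9

Answer: 4/9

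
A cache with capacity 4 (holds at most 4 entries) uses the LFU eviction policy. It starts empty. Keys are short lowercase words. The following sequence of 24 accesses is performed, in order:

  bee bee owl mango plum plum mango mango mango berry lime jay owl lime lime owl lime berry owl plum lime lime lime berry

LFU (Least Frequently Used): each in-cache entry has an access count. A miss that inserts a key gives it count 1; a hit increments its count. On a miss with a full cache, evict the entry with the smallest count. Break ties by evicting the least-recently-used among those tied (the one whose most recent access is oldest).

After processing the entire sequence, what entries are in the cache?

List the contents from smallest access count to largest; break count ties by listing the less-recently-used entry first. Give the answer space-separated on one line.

Answer: berry plum mango lime

Derivation:
LFU simulation (capacity=4):
  1. access bee: MISS. Cache: [bee(c=1)]
  2. access bee: HIT, count now 2. Cache: [bee(c=2)]
  3. access owl: MISS. Cache: [owl(c=1) bee(c=2)]
  4. access mango: MISS. Cache: [owl(c=1) mango(c=1) bee(c=2)]
  5. access plum: MISS. Cache: [owl(c=1) mango(c=1) plum(c=1) bee(c=2)]
  6. access plum: HIT, count now 2. Cache: [owl(c=1) mango(c=1) bee(c=2) plum(c=2)]
  7. access mango: HIT, count now 2. Cache: [owl(c=1) bee(c=2) plum(c=2) mango(c=2)]
  8. access mango: HIT, count now 3. Cache: [owl(c=1) bee(c=2) plum(c=2) mango(c=3)]
  9. access mango: HIT, count now 4. Cache: [owl(c=1) bee(c=2) plum(c=2) mango(c=4)]
  10. access berry: MISS, evict owl(c=1). Cache: [berry(c=1) bee(c=2) plum(c=2) mango(c=4)]
  11. access lime: MISS, evict berry(c=1). Cache: [lime(c=1) bee(c=2) plum(c=2) mango(c=4)]
  12. access jay: MISS, evict lime(c=1). Cache: [jay(c=1) bee(c=2) plum(c=2) mango(c=4)]
  13. access owl: MISS, evict jay(c=1). Cache: [owl(c=1) bee(c=2) plum(c=2) mango(c=4)]
  14. access lime: MISS, evict owl(c=1). Cache: [lime(c=1) bee(c=2) plum(c=2) mango(c=4)]
  15. access lime: HIT, count now 2. Cache: [bee(c=2) plum(c=2) lime(c=2) mango(c=4)]
  16. access owl: MISS, evict bee(c=2). Cache: [owl(c=1) plum(c=2) lime(c=2) mango(c=4)]
  17. access lime: HIT, count now 3. Cache: [owl(c=1) plum(c=2) lime(c=3) mango(c=4)]
  18. access berry: MISS, evict owl(c=1). Cache: [berry(c=1) plum(c=2) lime(c=3) mango(c=4)]
  19. access owl: MISS, evict berry(c=1). Cache: [owl(c=1) plum(c=2) lime(c=3) mango(c=4)]
  20. access plum: HIT, count now 3. Cache: [owl(c=1) lime(c=3) plum(c=3) mango(c=4)]
  21. access lime: HIT, count now 4. Cache: [owl(c=1) plum(c=3) mango(c=4) lime(c=4)]
  22. access lime: HIT, count now 5. Cache: [owl(c=1) plum(c=3) mango(c=4) lime(c=5)]
  23. access lime: HIT, count now 6. Cache: [owl(c=1) plum(c=3) mango(c=4) lime(c=6)]
  24. access berry: MISS, evict owl(c=1). Cache: [berry(c=1) plum(c=3) mango(c=4) lime(c=6)]
Total: 11 hits, 13 misses, 9 evictions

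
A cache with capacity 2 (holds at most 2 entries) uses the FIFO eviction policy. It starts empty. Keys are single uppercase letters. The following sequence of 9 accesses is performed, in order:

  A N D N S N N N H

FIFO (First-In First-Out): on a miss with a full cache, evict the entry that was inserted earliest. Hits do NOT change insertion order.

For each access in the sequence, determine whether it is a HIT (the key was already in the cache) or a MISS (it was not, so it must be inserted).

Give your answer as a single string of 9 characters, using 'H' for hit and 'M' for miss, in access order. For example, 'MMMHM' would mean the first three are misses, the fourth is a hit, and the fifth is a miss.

FIFO simulation (capacity=2):
  1. access A: MISS. Cache (old->new): [A]
  2. access N: MISS. Cache (old->new): [A N]
  3. access D: MISS, evict A. Cache (old->new): [N D]
  4. access N: HIT. Cache (old->new): [N D]
  5. access S: MISS, evict N. Cache (old->new): [D S]
  6. access N: MISS, evict D. Cache (old->new): [S N]
  7. access N: HIT. Cache (old->new): [S N]
  8. access N: HIT. Cache (old->new): [S N]
  9. access H: MISS, evict S. Cache (old->new): [N H]
Total: 3 hits, 6 misses, 4 evictions

Answer: MMMHMMHHM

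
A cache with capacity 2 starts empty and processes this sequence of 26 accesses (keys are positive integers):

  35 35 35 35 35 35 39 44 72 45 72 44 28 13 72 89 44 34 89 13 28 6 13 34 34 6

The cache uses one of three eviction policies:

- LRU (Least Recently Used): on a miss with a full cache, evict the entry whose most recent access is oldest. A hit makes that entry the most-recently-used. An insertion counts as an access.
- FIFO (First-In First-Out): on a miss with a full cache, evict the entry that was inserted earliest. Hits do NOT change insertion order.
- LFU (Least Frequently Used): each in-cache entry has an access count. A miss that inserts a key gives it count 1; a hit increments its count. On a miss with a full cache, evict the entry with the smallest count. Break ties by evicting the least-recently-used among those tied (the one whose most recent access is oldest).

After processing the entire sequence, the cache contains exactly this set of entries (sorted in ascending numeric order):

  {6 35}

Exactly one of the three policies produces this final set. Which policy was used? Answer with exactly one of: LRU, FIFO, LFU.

Simulating under each policy and comparing final sets:
  LRU: final set = {6 34} -> differs
  FIFO: final set = {6 34} -> differs
  LFU: final set = {6 35} -> MATCHES target
Only LFU produces the target set.

Answer: LFU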